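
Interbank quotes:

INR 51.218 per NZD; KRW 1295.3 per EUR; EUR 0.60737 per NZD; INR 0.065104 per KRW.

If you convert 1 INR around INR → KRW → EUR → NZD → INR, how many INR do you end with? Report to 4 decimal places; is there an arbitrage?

Around INR → KRW → EUR → NZD → INR: 1 ÷ 0.065104 ÷ 1295.3 ÷ 0.60737 × 51.218 = 0.999980
Product ≈ 1 (deviation 0.002%, within rounding noise).

1.0000 (no arbitrage)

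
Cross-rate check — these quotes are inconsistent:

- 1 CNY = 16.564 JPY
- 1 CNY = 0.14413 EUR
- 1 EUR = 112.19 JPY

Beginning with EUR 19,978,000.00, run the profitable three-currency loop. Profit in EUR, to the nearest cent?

Profitable loop is EUR → CNY → JPY → EUR:
EUR 19,978,000.00 ÷ 0.14413 = CNY 138,610,976.20
CNY 138,610,976.20 × 16.564 = JPY 2,295,952,210
JPY 2,295,952,210 ÷ 112.19 = EUR 20,464,856.14
Profit = EUR 20,464,856.14 − EUR 19,978,000.00

Profit: EUR 486,856.14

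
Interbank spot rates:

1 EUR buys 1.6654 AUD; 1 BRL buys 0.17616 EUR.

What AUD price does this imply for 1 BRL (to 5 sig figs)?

BRL/AUD = 0.29338

1 BRL × 0.17616 = 0.17616 EUR
0.17616 EUR × 1.6654 = 0.293377 AUD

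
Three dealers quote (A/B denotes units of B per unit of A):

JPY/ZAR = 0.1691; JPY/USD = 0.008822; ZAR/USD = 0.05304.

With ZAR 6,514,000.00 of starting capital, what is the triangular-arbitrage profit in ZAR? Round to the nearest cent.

Profit: ZAR 108,589.31

Profitable loop is ZAR → USD → JPY → ZAR:
ZAR 6,514,000.00 × 0.05304 = USD 345,502.56
USD 345,502.56 ÷ 0.008822 = JPY 39,163,745
JPY 39,163,745 × 0.1691 = ZAR 6,622,589.31
Profit = ZAR 6,622,589.31 − ZAR 6,514,000.00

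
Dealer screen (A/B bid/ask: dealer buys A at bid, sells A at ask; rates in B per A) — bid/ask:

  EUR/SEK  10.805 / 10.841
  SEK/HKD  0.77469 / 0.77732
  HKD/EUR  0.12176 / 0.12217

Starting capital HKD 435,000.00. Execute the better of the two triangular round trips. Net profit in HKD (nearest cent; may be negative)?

Best loop HKD → EUR → SEK → HKD:
HKD 435,000.00 × 0.12176 (sell HKD at bid) = EUR 52,965.60
EUR 52,965.60 × 10.805 (sell EUR at bid) = SEK 572,293.31
SEK 572,293.31 × 0.77469 (sell SEK at bid) = HKD 443,349.90

Net profit: HKD 8,349.90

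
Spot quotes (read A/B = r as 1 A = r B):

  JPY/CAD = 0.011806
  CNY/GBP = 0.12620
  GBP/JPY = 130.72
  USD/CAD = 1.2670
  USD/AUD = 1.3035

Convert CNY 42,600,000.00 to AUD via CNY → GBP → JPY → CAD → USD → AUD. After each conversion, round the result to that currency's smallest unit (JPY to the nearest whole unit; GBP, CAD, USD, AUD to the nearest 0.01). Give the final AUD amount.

AUD 8,535,877.87

CNY 42,600,000.00 × 0.12620 = GBP 5,376,120.00
GBP 5,376,120.00 × 130.72 = JPY 702,766,406
JPY 702,766,406 × 0.011806 = CAD 8,296,860.19
CAD 8,296,860.19 ÷ 1.2670 = USD 6,548,429.51
USD 6,548,429.51 × 1.3035 = AUD 8,535,877.87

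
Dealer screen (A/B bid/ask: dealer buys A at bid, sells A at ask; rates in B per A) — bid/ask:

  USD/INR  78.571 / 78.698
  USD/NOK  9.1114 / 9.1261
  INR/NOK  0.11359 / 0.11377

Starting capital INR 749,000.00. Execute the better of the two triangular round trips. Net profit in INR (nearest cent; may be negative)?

Best loop INR → USD → NOK → INR:
INR 749,000.00 ÷ 78.698 (buy USD at ask) = USD 9,517.40
USD 9,517.40 × 9.1114 (sell USD at bid) = NOK 86,716.80
NOK 86,716.80 ÷ 0.11377 (buy INR at ask) = INR 762,211.47

Net profit: INR 13,211.47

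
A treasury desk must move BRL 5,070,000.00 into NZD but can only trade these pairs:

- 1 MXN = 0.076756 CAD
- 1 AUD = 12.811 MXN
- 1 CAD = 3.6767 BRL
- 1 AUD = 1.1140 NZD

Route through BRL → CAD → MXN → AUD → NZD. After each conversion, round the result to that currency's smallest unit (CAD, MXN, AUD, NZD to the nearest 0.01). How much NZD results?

BRL 5,070,000.00 ÷ 3.6767 = CAD 1,378,953.95
CAD 1,378,953.95 ÷ 0.076756 = MXN 17,965,422.25
MXN 17,965,422.25 ÷ 12.811 = AUD 1,402,343.47
AUD 1,402,343.47 × 1.1140 = NZD 1,562,210.63

NZD 1,562,210.63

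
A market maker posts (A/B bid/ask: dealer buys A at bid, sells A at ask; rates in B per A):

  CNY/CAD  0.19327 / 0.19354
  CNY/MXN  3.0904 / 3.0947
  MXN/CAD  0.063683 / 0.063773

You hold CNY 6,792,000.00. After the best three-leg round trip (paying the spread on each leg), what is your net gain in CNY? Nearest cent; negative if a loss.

Best loop CNY → MXN → CAD → CNY:
CNY 6,792,000.00 × 3.0904 (sell CNY at bid) = MXN 20,989,996.80
MXN 20,989,996.80 × 0.063683 (sell MXN at bid) = CAD 1,336,705.97
CAD 1,336,705.97 ÷ 0.19354 (buy CNY at ask) = CNY 6,906,613.45

Net profit: CNY 114,613.45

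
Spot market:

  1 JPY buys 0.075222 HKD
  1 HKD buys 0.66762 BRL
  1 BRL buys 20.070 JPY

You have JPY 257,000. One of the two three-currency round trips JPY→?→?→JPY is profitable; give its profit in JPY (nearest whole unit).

Profit: JPY 2,033

Profitable loop is JPY → HKD → BRL → JPY:
JPY 257,000 × 0.075222 = HKD 19,332.05
HKD 19,332.05 × 0.66762 = BRL 12,906.47
BRL 12,906.47 × 20.070 = JPY 259,033
Profit = JPY 259,033 − JPY 257,000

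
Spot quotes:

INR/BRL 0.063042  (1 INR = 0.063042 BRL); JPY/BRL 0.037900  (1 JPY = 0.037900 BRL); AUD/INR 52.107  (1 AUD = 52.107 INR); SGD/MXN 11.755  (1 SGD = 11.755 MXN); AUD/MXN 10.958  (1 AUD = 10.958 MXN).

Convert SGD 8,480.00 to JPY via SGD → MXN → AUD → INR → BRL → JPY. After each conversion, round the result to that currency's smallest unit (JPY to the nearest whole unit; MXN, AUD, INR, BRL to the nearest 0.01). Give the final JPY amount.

JPY 788,450

SGD 8,480.00 × 11.755 = MXN 99,682.40
MXN 99,682.40 ÷ 10.958 = AUD 9,096.77
AUD 9,096.77 × 52.107 = INR 474,005.39
INR 474,005.39 × 0.063042 = BRL 29,882.25
BRL 29,882.25 ÷ 0.037900 = JPY 788,450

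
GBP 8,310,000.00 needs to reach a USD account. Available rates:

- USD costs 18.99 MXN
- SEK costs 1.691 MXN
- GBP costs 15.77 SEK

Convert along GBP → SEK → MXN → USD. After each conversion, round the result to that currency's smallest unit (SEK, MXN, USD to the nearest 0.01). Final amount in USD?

GBP 8,310,000.00 × 15.77 = SEK 131,048,700.00
SEK 131,048,700.00 × 1.691 = MXN 221,603,351.70
MXN 221,603,351.70 ÷ 18.99 = USD 11,669,476.13

USD 11,669,476.13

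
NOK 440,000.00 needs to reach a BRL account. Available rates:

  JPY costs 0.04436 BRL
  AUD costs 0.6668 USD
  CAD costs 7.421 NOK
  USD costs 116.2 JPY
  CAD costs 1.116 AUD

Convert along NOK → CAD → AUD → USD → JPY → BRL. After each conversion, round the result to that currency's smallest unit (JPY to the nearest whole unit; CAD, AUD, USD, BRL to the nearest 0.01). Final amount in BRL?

BRL 227,429.99

NOK 440,000.00 ÷ 7.421 = CAD 59,291.20
CAD 59,291.20 × 1.116 = AUD 66,168.98
AUD 66,168.98 × 0.6668 = USD 44,121.48
USD 44,121.48 × 116.2 = JPY 5,126,916
JPY 5,126,916 × 0.04436 = BRL 227,429.99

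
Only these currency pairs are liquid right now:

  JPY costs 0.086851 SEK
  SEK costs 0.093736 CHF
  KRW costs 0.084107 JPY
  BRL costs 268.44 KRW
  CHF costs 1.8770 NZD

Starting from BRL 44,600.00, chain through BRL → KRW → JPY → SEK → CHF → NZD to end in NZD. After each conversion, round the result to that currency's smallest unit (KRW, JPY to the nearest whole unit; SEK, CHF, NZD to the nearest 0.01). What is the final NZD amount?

NZD 15,387.21

BRL 44,600.00 × 268.44 = KRW 11,972,424
KRW 11,972,424 × 0.084107 = JPY 1,006,965
JPY 1,006,965 × 0.086851 = SEK 87,455.92
SEK 87,455.92 × 0.093736 = CHF 8,197.77
CHF 8,197.77 × 1.8770 = NZD 15,387.21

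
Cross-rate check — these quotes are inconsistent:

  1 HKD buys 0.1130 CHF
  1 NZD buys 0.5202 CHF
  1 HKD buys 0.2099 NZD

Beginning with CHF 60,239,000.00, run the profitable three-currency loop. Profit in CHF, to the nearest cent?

Profit: CHF 2,101,949.23

Profitable loop is CHF → NZD → HKD → CHF:
CHF 60,239,000.00 ÷ 0.5202 = NZD 115,799,692.43
NZD 115,799,692.43 ÷ 0.2099 = HKD 551,689,816.23
HKD 551,689,816.23 × 0.1130 = CHF 62,340,949.23
Profit = CHF 62,340,949.23 − CHF 60,239,000.00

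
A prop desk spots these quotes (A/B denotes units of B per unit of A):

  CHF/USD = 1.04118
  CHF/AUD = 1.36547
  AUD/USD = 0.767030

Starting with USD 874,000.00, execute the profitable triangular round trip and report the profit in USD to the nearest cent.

Profit: USD 5,184.71

Profitable loop is USD → CHF → AUD → USD:
USD 874,000.00 ÷ 1.04118 = CHF 839,432.18
CHF 839,432.18 × 1.36547 = AUD 1,146,219.46
AUD 1,146,219.46 × 0.767030 = USD 879,184.71
Profit = USD 879,184.71 − USD 874,000.00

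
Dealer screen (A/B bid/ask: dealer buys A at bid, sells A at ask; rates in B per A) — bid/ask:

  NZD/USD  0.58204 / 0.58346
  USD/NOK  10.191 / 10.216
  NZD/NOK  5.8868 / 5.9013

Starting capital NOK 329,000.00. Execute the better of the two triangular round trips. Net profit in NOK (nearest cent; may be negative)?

Best loop NOK → NZD → USD → NOK:
NOK 329,000.00 ÷ 5.9013 (buy NZD at ask) = NZD 55,750.43
NZD 55,750.43 × 0.58204 (sell NZD at bid) = USD 32,448.98
USD 32,448.98 × 10.191 (sell USD at bid) = NOK 330,687.55

Net profit: NOK 1,687.55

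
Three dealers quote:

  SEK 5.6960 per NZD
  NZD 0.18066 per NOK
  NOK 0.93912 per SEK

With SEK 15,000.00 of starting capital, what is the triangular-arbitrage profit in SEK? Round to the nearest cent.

Profit: SEK 521.66

Profitable loop is SEK → NZD → NOK → SEK:
SEK 15,000.00 ÷ 5.6960 = NZD 2,633.43
NZD 2,633.43 ÷ 0.18066 = NOK 14,576.70
NOK 14,576.70 ÷ 0.93912 = SEK 15,521.66
Profit = SEK 15,521.66 − SEK 15,000.00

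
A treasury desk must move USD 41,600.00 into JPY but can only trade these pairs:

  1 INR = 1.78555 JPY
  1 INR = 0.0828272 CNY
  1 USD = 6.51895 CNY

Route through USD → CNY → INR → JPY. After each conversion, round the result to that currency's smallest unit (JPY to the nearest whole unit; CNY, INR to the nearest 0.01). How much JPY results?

USD 41,600.00 × 6.51895 = CNY 271,188.32
CNY 271,188.32 ÷ 0.0828272 = INR 3,274,145.69
INR 3,274,145.69 × 1.78555 = JPY 5,846,151

JPY 5,846,151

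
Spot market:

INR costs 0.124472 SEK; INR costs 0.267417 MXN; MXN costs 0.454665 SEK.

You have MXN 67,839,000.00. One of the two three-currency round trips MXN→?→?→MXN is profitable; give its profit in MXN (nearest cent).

Profit: MXN 1,610,731.21

Profitable loop is MXN → INR → SEK → MXN:
MXN 67,839,000.00 ÷ 0.267417 = INR 253,682,451.00
INR 253,682,451.00 × 0.124472 = SEK 31,576,362.04
SEK 31,576,362.04 ÷ 0.454665 = MXN 69,449,731.21
Profit = MXN 69,449,731.21 − MXN 67,839,000.00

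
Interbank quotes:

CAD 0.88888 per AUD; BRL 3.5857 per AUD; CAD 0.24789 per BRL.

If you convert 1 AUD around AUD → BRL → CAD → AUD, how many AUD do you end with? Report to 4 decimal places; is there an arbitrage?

Around AUD → BRL → CAD → AUD: 1 × 3.5857 × 0.24789 ÷ 0.88888 = 0.999977
Product ≈ 1 (deviation 0.002%, within rounding noise).

1.0000 (no arbitrage)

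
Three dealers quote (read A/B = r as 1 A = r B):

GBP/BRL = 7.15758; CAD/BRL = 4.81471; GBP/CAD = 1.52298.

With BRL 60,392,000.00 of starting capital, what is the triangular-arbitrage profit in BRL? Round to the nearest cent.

Profitable loop is BRL → GBP → CAD → BRL:
BRL 60,392,000.00 ÷ 7.15758 = GBP 8,437,488.65
GBP 8,437,488.65 × 1.52298 = CAD 12,850,126.46
CAD 12,850,126.46 × 4.81471 = BRL 61,869,632.38
Profit = BRL 61,869,632.38 − BRL 60,392,000.00

Profit: BRL 1,477,632.38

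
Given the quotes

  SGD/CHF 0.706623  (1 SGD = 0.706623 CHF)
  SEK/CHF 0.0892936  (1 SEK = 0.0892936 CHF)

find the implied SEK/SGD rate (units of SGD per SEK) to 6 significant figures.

1 SEK × 0.0892936 = 0.0892936 CHF
0.0892936 CHF ÷ 0.706623 = 0.126367 SGD

SEK/SGD = 0.126367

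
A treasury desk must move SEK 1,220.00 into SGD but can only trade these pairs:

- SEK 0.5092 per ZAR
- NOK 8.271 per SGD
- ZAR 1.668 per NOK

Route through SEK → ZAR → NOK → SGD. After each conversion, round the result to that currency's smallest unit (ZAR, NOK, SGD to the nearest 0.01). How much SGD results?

SGD 173.67

SEK 1,220.00 ÷ 0.5092 = ZAR 2,395.92
ZAR 2,395.92 ÷ 1.668 = NOK 1,436.40
NOK 1,436.40 ÷ 8.271 = SGD 173.67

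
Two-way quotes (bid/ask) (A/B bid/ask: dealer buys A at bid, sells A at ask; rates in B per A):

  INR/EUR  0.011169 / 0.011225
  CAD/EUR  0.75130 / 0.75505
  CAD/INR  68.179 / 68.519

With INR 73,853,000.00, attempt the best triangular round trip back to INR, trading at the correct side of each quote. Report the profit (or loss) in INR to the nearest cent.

Best loop INR → EUR → CAD → INR:
INR 73,853,000.00 × 0.011169 (sell INR at bid) = EUR 824,864.16
EUR 824,864.16 ÷ 0.75505 (buy CAD at ask) = CAD 1,092,462.96
CAD 1,092,462.96 × 68.179 (sell CAD at bid) = INR 74,483,032.06

Net profit: INR 630,032.06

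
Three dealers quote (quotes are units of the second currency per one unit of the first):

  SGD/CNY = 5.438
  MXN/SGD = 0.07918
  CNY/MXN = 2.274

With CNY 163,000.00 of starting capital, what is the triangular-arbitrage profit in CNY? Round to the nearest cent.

Profit: CNY 3,472.48

Profitable loop is CNY → SGD → MXN → CNY:
CNY 163,000.00 ÷ 5.438 = SGD 29,974.26
SGD 29,974.26 ÷ 0.07918 = MXN 378,558.41
MXN 378,558.41 ÷ 2.274 = CNY 166,472.48
Profit = CNY 166,472.48 − CNY 163,000.00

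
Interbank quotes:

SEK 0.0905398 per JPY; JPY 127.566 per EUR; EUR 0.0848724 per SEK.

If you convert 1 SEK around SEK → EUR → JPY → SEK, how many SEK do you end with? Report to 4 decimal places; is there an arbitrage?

0.9803 (arbitrage exists)

Around SEK → EUR → JPY → SEK: 1 × 0.0848724 × 127.566 × 0.0905398 = 0.980259
Product < 1; profitable direction is SEK → JPY → EUR → SEK.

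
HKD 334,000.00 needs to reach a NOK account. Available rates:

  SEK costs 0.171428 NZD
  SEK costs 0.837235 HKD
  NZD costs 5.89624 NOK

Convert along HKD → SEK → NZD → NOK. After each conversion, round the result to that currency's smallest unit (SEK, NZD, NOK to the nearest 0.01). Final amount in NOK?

HKD 334,000.00 ÷ 0.837235 = SEK 398,932.20
SEK 398,932.20 × 0.171428 = NZD 68,388.15
NZD 68,388.15 × 5.89624 = NOK 403,232.95

NOK 403,232.95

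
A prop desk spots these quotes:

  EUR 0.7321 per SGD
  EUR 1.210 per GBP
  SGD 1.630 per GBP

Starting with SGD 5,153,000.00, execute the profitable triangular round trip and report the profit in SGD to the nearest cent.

Profit: SGD 72,014.52

Profitable loop is SGD → GBP → EUR → SGD:
SGD 5,153,000.00 ÷ 1.630 = GBP 3,161,349.69
GBP 3,161,349.69 × 1.210 = EUR 3,825,233.13
EUR 3,825,233.13 ÷ 0.7321 = SGD 5,225,014.52
Profit = SGD 5,225,014.52 − SGD 5,153,000.00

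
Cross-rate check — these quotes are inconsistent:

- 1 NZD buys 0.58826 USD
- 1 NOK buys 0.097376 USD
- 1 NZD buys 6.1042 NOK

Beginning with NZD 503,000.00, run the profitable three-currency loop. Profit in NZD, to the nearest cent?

Profitable loop is NZD → NOK → USD → NZD:
NZD 503,000.00 × 6.1042 = NOK 3,070,412.60
NOK 3,070,412.60 × 0.097376 = USD 298,984.50
USD 298,984.50 ÷ 0.58826 = NZD 508,252.30
Profit = NZD 508,252.30 − NZD 503,000.00

Profit: NZD 5,252.30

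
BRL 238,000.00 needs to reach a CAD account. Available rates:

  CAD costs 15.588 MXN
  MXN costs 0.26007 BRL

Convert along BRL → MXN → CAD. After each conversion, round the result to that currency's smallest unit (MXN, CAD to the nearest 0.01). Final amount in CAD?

BRL 238,000.00 ÷ 0.26007 = MXN 915,138.23
MXN 915,138.23 ÷ 15.588 = CAD 58,707.87

CAD 58,707.87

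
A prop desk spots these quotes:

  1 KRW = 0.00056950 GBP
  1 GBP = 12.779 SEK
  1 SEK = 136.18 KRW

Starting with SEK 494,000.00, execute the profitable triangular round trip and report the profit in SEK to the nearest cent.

Profit: SEK 4,451.63

Profitable loop is SEK → GBP → KRW → SEK:
SEK 494,000.00 ÷ 12.779 = GBP 38,657.17
GBP 38,657.17 ÷ 0.00056950 = KRW 67,879,143
KRW 67,879,143 ÷ 136.18 = SEK 498,451.63
Profit = SEK 498,451.63 − SEK 494,000.00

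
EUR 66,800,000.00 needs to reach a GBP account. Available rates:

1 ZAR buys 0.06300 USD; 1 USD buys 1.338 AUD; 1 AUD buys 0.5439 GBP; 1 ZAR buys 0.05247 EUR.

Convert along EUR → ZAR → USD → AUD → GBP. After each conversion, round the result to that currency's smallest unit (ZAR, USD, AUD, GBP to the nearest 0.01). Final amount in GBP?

GBP 58,368,847.74

EUR 66,800,000.00 ÷ 0.05247 = ZAR 1,273,108,442.92
ZAR 1,273,108,442.92 × 0.06300 = USD 80,205,831.90
USD 80,205,831.90 × 1.338 = AUD 107,315,403.08
AUD 107,315,403.08 × 0.5439 = GBP 58,368,847.74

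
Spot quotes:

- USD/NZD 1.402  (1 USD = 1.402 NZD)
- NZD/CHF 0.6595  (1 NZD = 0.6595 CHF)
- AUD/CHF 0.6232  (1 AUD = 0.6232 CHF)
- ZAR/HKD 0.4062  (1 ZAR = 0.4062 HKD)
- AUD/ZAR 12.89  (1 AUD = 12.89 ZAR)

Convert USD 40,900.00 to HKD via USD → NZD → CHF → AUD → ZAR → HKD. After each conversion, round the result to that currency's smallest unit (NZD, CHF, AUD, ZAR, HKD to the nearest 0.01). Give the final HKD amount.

HKD 317,725.14

USD 40,900.00 × 1.402 = NZD 57,341.80
NZD 57,341.80 × 0.6595 = CHF 37,816.92
CHF 37,816.92 ÷ 0.6232 = AUD 60,681.84
AUD 60,681.84 × 12.89 = ZAR 782,188.92
ZAR 782,188.92 × 0.4062 = HKD 317,725.14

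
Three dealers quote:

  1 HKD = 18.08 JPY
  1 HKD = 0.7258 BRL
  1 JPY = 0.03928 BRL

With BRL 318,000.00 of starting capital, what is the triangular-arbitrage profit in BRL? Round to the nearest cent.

Profitable loop is BRL → JPY → HKD → BRL:
BRL 318,000.00 ÷ 0.03928 = JPY 8,095,723
JPY 8,095,723 ÷ 18.08 = HKD 447,772.29
HKD 447,772.29 × 0.7258 = BRL 324,993.13
Profit = BRL 324,993.13 − BRL 318,000.00

Profit: BRL 6,993.13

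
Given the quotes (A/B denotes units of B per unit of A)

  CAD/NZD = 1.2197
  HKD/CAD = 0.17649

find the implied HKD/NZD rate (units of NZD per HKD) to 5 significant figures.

HKD/NZD = 0.21526

1 HKD × 0.17649 = 0.17649 CAD
0.17649 CAD × 1.2197 = 0.215265 NZD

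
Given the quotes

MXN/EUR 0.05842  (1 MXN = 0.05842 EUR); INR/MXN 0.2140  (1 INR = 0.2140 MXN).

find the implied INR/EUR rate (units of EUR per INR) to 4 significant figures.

INR/EUR = 0.01250

1 INR × 0.2140 = 0.214 MXN
0.214 MXN × 0.05842 = 0.0125019 EUR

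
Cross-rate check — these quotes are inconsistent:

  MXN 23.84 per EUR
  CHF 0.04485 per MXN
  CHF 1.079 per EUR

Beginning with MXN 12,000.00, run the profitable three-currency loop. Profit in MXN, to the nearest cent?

Profitable loop is MXN → EUR → CHF → MXN:
MXN 12,000.00 ÷ 23.84 = EUR 503.36
EUR 503.36 × 1.079 = CHF 543.12
CHF 543.12 ÷ 0.04485 = MXN 12,109.72
Profit = MXN 12,109.72 − MXN 12,000.00

Profit: MXN 109.72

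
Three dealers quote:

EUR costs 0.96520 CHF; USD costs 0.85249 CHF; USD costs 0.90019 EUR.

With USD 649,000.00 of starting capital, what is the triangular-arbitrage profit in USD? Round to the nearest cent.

Profit: USD 12,465.05

Profitable loop is USD → EUR → CHF → USD:
USD 649,000.00 × 0.90019 = EUR 584,223.31
EUR 584,223.31 × 0.96520 = CHF 563,892.34
CHF 563,892.34 ÷ 0.85249 = USD 661,465.05
Profit = USD 661,465.05 − USD 649,000.00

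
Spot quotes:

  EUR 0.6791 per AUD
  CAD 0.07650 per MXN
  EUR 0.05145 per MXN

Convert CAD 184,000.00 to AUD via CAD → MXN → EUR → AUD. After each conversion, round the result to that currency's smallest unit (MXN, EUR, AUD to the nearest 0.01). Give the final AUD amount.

CAD 184,000.00 ÷ 0.07650 = MXN 2,405,228.76
MXN 2,405,228.76 × 0.05145 = EUR 123,749.02
EUR 123,749.02 ÷ 0.6791 = AUD 182,225.03

AUD 182,225.03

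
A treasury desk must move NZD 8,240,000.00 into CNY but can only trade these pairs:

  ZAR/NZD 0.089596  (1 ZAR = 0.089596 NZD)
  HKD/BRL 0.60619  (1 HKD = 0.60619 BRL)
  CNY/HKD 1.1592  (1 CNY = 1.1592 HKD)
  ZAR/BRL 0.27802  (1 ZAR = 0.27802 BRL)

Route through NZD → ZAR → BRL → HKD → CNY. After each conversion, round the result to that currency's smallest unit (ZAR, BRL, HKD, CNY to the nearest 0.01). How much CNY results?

CNY 36,387,103.78

NZD 8,240,000.00 ÷ 0.089596 = ZAR 91,968,391.45
ZAR 91,968,391.45 × 0.27802 = BRL 25,569,052.19
BRL 25,569,052.19 ÷ 0.60619 = HKD 42,179,930.70
HKD 42,179,930.70 ÷ 1.1592 = CNY 36,387,103.78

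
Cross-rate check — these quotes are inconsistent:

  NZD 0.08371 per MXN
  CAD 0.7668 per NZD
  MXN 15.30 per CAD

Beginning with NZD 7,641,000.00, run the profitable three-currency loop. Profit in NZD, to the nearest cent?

Profitable loop is NZD → MXN → CAD → NZD:
NZD 7,641,000.00 ÷ 0.08371 = MXN 91,279,417.04
MXN 91,279,417.04 ÷ 15.30 = CAD 5,965,974.97
CAD 5,965,974.97 ÷ 0.7668 = NZD 7,780,353.38
Profit = NZD 7,780,353.38 − NZD 7,641,000.00

Profit: NZD 139,353.38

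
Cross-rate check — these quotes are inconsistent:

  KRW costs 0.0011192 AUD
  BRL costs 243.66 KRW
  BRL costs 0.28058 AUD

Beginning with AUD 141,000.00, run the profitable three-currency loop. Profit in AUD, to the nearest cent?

Profit: AUD 4,072.09

Profitable loop is AUD → KRW → BRL → AUD:
AUD 141,000.00 ÷ 0.0011192 = KRW 125,982,845
KRW 125,982,845 ÷ 243.66 = BRL 517,043.61
BRL 517,043.61 × 0.28058 = AUD 145,072.09
Profit = AUD 145,072.09 − AUD 141,000.00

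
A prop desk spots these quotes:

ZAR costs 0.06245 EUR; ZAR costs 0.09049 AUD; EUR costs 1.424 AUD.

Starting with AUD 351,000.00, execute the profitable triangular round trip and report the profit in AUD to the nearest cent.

Profitable loop is AUD → EUR → ZAR → AUD:
AUD 351,000.00 ÷ 1.424 = EUR 246,488.76
EUR 246,488.76 ÷ 0.06245 = ZAR 3,946,977.81
ZAR 3,946,977.81 × 0.09049 = AUD 357,162.02
Profit = AUD 357,162.02 − AUD 351,000.00

Profit: AUD 6,162.02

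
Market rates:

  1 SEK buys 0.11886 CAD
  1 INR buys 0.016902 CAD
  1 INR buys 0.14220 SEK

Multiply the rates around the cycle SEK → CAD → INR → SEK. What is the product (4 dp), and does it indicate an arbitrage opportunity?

1.0000 (no arbitrage)

Around SEK → CAD → INR → SEK: 1 × 0.11886 ÷ 0.016902 × 0.14220 = 0.999994
Product ≈ 1 (deviation 0.001%, within rounding noise).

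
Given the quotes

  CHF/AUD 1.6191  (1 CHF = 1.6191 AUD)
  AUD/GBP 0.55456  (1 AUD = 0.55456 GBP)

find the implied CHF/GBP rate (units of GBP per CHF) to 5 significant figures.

CHF/GBP = 0.89789

1 CHF × 1.6191 = 1.6191 AUD
1.6191 AUD × 0.55456 = 0.897888 GBP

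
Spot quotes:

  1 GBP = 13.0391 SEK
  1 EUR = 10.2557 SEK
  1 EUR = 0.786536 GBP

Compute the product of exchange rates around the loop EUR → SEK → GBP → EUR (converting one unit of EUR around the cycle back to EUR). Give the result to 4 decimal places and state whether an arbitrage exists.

Around EUR → SEK → GBP → EUR: 1 × 10.2557 ÷ 13.0391 ÷ 0.786536 = 0.999998
Product ≈ 1 (deviation 0.000%, within rounding noise).

1.0000 (no arbitrage)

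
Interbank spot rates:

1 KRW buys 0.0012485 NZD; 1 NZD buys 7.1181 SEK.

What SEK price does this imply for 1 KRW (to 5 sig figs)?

KRW/SEK = 0.0088869

1 KRW × 0.0012485 = 0.0012485 NZD
0.0012485 NZD × 7.1181 = 0.00888695 SEK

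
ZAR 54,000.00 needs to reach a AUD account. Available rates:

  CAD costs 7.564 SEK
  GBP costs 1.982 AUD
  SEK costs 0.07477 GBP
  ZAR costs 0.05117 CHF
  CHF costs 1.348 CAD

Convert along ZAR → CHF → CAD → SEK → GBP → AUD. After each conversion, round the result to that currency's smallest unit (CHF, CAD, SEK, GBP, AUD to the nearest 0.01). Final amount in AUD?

AUD 4,175.24

ZAR 54,000.00 × 0.05117 = CHF 2,763.18
CHF 2,763.18 × 1.348 = CAD 3,724.77
CAD 3,724.77 × 7.564 = SEK 28,174.16
SEK 28,174.16 × 0.07477 = GBP 2,106.58
GBP 2,106.58 × 1.982 = AUD 4,175.24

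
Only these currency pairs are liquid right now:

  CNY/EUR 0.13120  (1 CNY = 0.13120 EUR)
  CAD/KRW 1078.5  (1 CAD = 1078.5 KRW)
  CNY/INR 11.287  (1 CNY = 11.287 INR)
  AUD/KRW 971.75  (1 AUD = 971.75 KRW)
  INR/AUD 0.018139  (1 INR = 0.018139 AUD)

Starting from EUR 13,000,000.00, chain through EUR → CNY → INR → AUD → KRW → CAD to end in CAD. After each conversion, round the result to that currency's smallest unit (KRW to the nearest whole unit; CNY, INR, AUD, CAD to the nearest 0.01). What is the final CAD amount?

EUR 13,000,000.00 ÷ 0.13120 = CNY 99,085,365.85
CNY 99,085,365.85 × 11.287 = INR 1,118,376,524.35
INR 1,118,376,524.35 × 0.018139 = AUD 20,286,231.78
AUD 20,286,231.78 × 971.75 = KRW 19,713,145,732
KRW 19,713,145,732 ÷ 1078.5 = CAD 18,278,299.24

CAD 18,278,299.24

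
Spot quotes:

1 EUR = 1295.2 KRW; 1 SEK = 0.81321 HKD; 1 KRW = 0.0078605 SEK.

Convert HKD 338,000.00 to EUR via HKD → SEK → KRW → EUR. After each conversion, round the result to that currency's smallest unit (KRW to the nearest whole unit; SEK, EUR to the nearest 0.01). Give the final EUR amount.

HKD 338,000.00 ÷ 0.81321 = SEK 415,636.80
SEK 415,636.80 ÷ 0.0078605 = KRW 52,876,636
KRW 52,876,636 ÷ 1295.2 = EUR 40,825.07

EUR 40,825.07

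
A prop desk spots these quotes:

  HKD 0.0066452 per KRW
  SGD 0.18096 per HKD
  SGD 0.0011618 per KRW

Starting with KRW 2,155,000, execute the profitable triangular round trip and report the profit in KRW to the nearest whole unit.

Profit: KRW 75,522

Profitable loop is KRW → HKD → SGD → KRW:
KRW 2,155,000 × 0.0066452 = HKD 14,320.41
HKD 14,320.41 × 0.18096 = SGD 2,591.42
SGD 2,591.42 ÷ 0.0011618 = KRW 2,230,522
Profit = KRW 2,230,522 − KRW 2,155,000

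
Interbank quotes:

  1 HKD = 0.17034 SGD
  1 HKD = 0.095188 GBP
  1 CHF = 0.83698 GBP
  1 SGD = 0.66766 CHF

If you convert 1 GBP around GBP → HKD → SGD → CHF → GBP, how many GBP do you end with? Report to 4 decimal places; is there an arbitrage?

1.0000 (no arbitrage)

Around GBP → HKD → SGD → CHF → GBP: 1 ÷ 0.095188 × 0.17034 × 0.66766 × 0.83698 = 1.000011
Product ≈ 1 (deviation 0.001%, within rounding noise).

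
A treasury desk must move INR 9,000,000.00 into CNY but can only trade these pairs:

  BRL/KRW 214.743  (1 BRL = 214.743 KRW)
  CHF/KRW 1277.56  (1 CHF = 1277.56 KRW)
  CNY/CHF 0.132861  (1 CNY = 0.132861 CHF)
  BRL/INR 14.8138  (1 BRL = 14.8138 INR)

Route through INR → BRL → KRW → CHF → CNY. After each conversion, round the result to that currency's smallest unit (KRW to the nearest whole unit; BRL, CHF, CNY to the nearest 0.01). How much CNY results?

CNY 768,628.04

INR 9,000,000.00 ÷ 14.8138 = BRL 607,541.62
BRL 607,541.62 × 214.743 = KRW 130,465,310
KRW 130,465,310 ÷ 1277.56 = CHF 102,120.69
CHF 102,120.69 ÷ 0.132861 = CNY 768,628.04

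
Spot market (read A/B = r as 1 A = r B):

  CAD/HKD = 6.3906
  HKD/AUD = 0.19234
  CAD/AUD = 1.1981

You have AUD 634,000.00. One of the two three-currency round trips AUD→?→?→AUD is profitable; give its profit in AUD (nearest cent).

Profit: AUD 16,440.29

Profitable loop is AUD → CAD → HKD → AUD:
AUD 634,000.00 ÷ 1.1981 = CAD 529,171.19
CAD 529,171.19 × 6.3906 = HKD 3,381,721.39
HKD 3,381,721.39 × 0.19234 = AUD 650,440.29
Profit = AUD 650,440.29 − AUD 634,000.00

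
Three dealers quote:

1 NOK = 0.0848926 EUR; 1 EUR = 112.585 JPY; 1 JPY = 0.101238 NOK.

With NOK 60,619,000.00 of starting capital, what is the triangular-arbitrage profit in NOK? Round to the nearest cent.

Profit: NOK 2,030,101.07

Profitable loop is NOK → JPY → EUR → NOK:
NOK 60,619,000.00 ÷ 0.101238 = JPY 598,777,139
JPY 598,777,139 ÷ 112.585 = EUR 5,318,445.08
EUR 5,318,445.08 ÷ 0.0848926 = NOK 62,649,101.07
Profit = NOK 62,649,101.07 − NOK 60,619,000.00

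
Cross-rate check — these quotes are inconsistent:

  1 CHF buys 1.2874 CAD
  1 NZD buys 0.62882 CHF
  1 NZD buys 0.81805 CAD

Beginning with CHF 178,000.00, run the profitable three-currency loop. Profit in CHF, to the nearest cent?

Profitable loop is CHF → NZD → CAD → CHF:
CHF 178,000.00 ÷ 0.62882 = NZD 283,069.88
NZD 283,069.88 × 0.81805 = CAD 231,565.31
CAD 231,565.31 ÷ 1.2874 = CHF 179,870.52
Profit = CHF 179,870.52 − CHF 178,000.00

Profit: CHF 1,870.52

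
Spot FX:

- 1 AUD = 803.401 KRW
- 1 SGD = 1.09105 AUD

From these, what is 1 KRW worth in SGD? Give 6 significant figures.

KRW/SGD = 0.00114084

1 KRW ÷ 803.401 = 0.00124471 AUD
0.00124471 AUD ÷ 1.09105 = 0.00114084 SGD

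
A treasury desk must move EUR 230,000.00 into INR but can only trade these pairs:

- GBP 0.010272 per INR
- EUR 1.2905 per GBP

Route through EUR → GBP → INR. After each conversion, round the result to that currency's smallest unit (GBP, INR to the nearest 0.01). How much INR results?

EUR 230,000.00 ÷ 1.2905 = GBP 178,225.49
GBP 178,225.49 ÷ 0.010272 = INR 17,350,612.34

INR 17,350,612.34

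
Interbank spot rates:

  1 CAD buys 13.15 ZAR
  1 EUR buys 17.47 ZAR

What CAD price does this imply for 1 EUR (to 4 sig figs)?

EUR/CAD = 1.329

1 EUR × 17.47 = 17.47 ZAR
17.47 ZAR ÷ 13.15 = 1.32852 CAD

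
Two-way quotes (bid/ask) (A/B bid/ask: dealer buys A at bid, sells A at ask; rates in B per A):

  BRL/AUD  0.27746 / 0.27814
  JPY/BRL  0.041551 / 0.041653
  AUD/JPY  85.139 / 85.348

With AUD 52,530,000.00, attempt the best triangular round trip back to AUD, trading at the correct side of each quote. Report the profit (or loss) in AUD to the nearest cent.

Best loop AUD → BRL → JPY → AUD:
AUD 52,530,000.00 ÷ 0.27814 (buy BRL at ask) = BRL 188,861,724.31
BRL 188,861,724.31 ÷ 0.041653 (buy JPY at ask) = JPY 4,534,168,591
JPY 4,534,168,591 ÷ 85.348 (buy AUD at ask) = AUD 53,125,657.20

Net profit: AUD 595,657.20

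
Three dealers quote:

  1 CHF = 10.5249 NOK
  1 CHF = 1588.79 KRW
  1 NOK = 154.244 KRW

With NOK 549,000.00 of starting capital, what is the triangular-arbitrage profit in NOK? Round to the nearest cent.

Profitable loop is NOK → KRW → CHF → NOK:
NOK 549,000.00 × 154.244 = KRW 84,679,956
KRW 84,679,956 ÷ 1588.79 = CHF 53,298.39
CHF 53,298.39 × 10.5249 = NOK 560,960.27
Profit = NOK 560,960.27 − NOK 549,000.00

Profit: NOK 11,960.27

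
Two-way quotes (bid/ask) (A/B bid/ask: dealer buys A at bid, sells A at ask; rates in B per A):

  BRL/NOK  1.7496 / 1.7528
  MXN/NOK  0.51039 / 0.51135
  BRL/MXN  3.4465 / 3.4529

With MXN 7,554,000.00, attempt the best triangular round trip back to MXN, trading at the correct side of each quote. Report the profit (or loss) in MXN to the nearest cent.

Best loop MXN → NOK → BRL → MXN:
MXN 7,554,000.00 × 0.51039 (sell MXN at bid) = NOK 3,855,486.06
NOK 3,855,486.06 ÷ 1.7528 (buy BRL at ask) = BRL 2,199,615.51
BRL 2,199,615.51 × 3.4465 (sell BRL at bid) = MXN 7,580,974.84

Net profit: MXN 26,974.84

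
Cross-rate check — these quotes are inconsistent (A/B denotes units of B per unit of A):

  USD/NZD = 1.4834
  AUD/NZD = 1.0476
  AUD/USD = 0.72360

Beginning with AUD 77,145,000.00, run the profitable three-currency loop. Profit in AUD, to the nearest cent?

Profit: AUD 1,899,039.49

Profitable loop is AUD → USD → NZD → AUD:
AUD 77,145,000.00 × 0.72360 = USD 55,822,122.00
USD 55,822,122.00 × 1.4834 = NZD 82,806,535.77
NZD 82,806,535.77 ÷ 1.0476 = AUD 79,044,039.49
Profit = AUD 79,044,039.49 − AUD 77,145,000.00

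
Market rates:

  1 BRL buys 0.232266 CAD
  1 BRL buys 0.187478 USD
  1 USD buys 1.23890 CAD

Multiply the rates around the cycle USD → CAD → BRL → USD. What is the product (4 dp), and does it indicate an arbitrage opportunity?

Around USD → CAD → BRL → USD: 1 × 1.23890 ÷ 0.232266 × 0.187478 = 1.000002
Product ≈ 1 (deviation 0.000%, within rounding noise).

1.0000 (no arbitrage)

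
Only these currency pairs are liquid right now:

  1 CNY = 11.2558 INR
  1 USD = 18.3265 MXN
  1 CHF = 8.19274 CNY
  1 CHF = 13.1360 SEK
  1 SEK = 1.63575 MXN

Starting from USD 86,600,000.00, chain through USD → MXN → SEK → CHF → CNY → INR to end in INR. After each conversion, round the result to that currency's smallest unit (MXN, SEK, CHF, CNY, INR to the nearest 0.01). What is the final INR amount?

USD 86,600,000.00 × 18.3265 = MXN 1,587,074,900.00
MXN 1,587,074,900.00 ÷ 1.63575 = SEK 970,242,946.66
SEK 970,242,946.66 ÷ 13.1360 = CHF 73,861,369.26
CHF 73,861,369.26 × 8.19274 = CNY 605,126,994.39
CNY 605,126,994.39 × 11.2558 = INR 6,811,188,423.45

INR 6,811,188,423.45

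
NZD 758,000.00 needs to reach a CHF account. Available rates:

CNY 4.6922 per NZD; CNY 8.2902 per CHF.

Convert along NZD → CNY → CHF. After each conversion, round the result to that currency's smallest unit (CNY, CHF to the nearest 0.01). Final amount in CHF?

NZD 758,000.00 × 4.6922 = CNY 3,556,687.60
CNY 3,556,687.60 ÷ 8.2902 = CHF 429,023.14

CHF 429,023.14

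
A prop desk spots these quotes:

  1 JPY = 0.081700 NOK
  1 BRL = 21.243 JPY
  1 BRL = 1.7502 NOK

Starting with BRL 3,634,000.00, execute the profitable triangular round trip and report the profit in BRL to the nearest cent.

Profit: BRL 30,668.51

Profitable loop is BRL → NOK → JPY → BRL:
BRL 3,634,000.00 × 1.7502 = NOK 6,360,226.80
NOK 6,360,226.80 ÷ 0.081700 = JPY 77,848,553
JPY 77,848,553 ÷ 21.243 = BRL 3,664,668.51
Profit = BRL 3,664,668.51 − BRL 3,634,000.00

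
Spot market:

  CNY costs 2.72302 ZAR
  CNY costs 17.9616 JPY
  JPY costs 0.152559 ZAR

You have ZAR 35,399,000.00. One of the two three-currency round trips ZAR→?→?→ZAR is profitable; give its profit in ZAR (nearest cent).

Profit: ZAR 223,386.91

Profitable loop is ZAR → CNY → JPY → ZAR:
ZAR 35,399,000.00 ÷ 2.72302 = CNY 12,999,904.52
CNY 12,999,904.52 × 17.9616 = JPY 233,499,085
JPY 233,499,085 × 0.152559 = ZAR 35,622,386.91
Profit = ZAR 35,622,386.91 − ZAR 35,399,000.00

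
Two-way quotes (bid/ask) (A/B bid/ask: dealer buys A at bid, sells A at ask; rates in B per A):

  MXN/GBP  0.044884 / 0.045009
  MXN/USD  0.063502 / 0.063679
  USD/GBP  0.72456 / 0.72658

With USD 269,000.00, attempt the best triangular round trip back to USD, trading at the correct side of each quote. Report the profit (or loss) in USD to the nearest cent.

Best loop USD → GBP → MXN → USD:
USD 269,000.00 × 0.72456 (sell USD at bid) = GBP 194,906.64
GBP 194,906.64 ÷ 0.045009 (buy MXN at ask) = MXN 4,330,392.59
MXN 4,330,392.59 × 0.063502 (sell MXN at bid) = USD 274,988.59

Net profit: USD 5,988.59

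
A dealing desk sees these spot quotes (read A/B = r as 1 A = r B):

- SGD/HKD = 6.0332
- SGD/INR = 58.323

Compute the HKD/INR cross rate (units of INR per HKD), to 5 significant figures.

HKD/INR = 9.6670

1 HKD ÷ 6.0332 = 0.16575 SGD
0.16575 SGD × 58.323 = 9.66701 INR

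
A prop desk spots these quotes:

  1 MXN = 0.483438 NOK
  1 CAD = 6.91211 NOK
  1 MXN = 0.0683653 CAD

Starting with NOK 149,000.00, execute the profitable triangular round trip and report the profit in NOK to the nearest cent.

Profitable loop is NOK → CAD → MXN → NOK:
NOK 149,000.00 ÷ 6.91211 = CAD 21,556.37
CAD 21,556.37 ÷ 0.0683653 = MXN 315,311.57
MXN 315,311.57 × 0.483438 = NOK 152,433.59
Profit = NOK 152,433.59 − NOK 149,000.00

Profit: NOK 3,433.59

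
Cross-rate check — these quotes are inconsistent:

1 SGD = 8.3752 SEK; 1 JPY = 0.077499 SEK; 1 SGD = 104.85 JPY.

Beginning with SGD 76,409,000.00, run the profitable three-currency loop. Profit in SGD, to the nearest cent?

Profitable loop is SGD → SEK → JPY → SGD:
SGD 76,409,000.00 × 8.3752 = SEK 639,940,656.80
SEK 639,940,656.80 ÷ 0.077499 = JPY 8,257,405,345
JPY 8,257,405,345 ÷ 104.85 = SGD 78,754,462.04
Profit = SGD 78,754,462.04 − SGD 76,409,000.00

Profit: SGD 2,345,462.04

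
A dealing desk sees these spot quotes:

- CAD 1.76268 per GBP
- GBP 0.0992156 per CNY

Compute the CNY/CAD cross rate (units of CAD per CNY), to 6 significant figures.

1 CNY × 0.0992156 = 0.0992156 GBP
0.0992156 GBP × 1.76268 = 0.174885 CAD

CNY/CAD = 0.174885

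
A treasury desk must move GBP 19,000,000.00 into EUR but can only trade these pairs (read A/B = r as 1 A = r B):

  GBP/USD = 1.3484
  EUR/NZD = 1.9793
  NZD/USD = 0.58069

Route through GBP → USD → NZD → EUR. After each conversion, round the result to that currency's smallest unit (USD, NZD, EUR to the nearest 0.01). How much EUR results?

GBP 19,000,000.00 × 1.3484 = USD 25,619,600.00
USD 25,619,600.00 ÷ 0.58069 = NZD 44,119,237.46
NZD 44,119,237.46 ÷ 1.9793 = EUR 22,290,323.58

EUR 22,290,323.58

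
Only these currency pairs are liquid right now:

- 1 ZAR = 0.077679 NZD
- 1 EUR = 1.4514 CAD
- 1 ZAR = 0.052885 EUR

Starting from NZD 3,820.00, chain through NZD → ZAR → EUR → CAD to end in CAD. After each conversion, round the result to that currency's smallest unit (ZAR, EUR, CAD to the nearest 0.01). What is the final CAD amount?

NZD 3,820.00 ÷ 0.077679 = ZAR 49,176.74
ZAR 49,176.74 × 0.052885 = EUR 2,600.71
EUR 2,600.71 × 1.4514 = CAD 3,774.67

CAD 3,774.67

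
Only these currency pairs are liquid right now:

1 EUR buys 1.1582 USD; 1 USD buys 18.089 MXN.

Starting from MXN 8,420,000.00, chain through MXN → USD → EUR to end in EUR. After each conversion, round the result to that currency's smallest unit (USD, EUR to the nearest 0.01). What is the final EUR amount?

EUR 401,896.27

MXN 8,420,000.00 ÷ 18.089 = USD 465,476.26
USD 465,476.26 ÷ 1.1582 = EUR 401,896.27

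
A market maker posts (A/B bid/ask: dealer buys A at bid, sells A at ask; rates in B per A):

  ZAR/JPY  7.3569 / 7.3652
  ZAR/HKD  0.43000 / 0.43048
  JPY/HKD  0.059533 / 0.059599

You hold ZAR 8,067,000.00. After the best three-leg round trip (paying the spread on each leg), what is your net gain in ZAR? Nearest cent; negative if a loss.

Net profit: ZAR 140,515.26

Best loop ZAR → JPY → HKD → ZAR:
ZAR 8,067,000.00 × 7.3569 (sell ZAR at bid) = JPY 59,348,112
JPY 59,348,112 × 0.059533 (sell JPY at bid) = HKD 3,533,171.17
HKD 3,533,171.17 ÷ 0.43048 (buy ZAR at ask) = ZAR 8,207,515.26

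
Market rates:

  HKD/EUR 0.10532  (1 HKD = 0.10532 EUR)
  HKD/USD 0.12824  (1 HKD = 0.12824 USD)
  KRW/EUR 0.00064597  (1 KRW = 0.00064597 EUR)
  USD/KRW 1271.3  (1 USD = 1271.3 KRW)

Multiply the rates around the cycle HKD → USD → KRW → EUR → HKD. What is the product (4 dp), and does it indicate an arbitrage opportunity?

0.9999 (no arbitrage)

Around HKD → USD → KRW → EUR → HKD: 1 × 0.12824 × 1271.3 × 0.00064597 ÷ 0.10532 = 0.999938
Product ≈ 1 (deviation 0.006%, within rounding noise).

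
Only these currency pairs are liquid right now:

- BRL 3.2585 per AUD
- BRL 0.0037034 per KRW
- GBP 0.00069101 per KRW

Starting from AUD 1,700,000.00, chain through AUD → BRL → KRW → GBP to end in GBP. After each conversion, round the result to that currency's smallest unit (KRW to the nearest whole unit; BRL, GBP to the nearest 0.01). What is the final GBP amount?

GBP 1,033,594.90

AUD 1,700,000.00 × 3.2585 = BRL 5,539,450.00
BRL 5,539,450.00 ÷ 0.0037034 = KRW 1,495,774,153
KRW 1,495,774,153 × 0.00069101 = GBP 1,033,594.90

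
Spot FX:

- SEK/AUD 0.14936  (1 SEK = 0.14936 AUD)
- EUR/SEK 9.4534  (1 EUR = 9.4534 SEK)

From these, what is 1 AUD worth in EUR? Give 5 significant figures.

1 AUD ÷ 0.14936 = 6.69523 SEK
6.69523 SEK ÷ 9.4534 = 0.708235 EUR

AUD/EUR = 0.70824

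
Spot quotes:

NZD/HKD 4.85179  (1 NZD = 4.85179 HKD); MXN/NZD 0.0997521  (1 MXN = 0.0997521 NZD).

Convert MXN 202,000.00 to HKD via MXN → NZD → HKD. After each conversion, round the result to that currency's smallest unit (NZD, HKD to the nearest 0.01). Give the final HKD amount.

MXN 202,000.00 × 0.0997521 = NZD 20,149.92
NZD 20,149.92 × 4.85179 = HKD 97,763.18

HKD 97,763.18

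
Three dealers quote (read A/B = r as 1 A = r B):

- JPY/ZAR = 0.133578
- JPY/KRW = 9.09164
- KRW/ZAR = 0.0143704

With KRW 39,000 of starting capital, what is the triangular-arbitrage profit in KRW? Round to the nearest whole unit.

Profit: KRW 874

Profitable loop is KRW → JPY → ZAR → KRW:
KRW 39,000 ÷ 9.09164 = JPY 4,290
JPY 4,290 × 0.133578 = ZAR 573.00
ZAR 573.00 ÷ 0.0143704 = KRW 39,874
Profit = KRW 39,874 − KRW 39,000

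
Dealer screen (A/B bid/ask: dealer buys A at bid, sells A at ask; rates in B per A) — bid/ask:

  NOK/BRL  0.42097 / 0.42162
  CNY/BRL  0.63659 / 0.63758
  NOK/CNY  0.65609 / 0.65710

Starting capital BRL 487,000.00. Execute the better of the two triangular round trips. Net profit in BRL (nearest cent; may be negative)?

Net profit: BRL 2,343.65

Best loop BRL → CNY → NOK → BRL:
BRL 487,000.00 ÷ 0.63758 (buy CNY at ask) = CNY 763,825.72
CNY 763,825.72 ÷ 0.65710 (buy NOK at ask) = NOK 1,162,419.29
NOK 1,162,419.29 × 0.42097 (sell NOK at bid) = BRL 489,343.65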